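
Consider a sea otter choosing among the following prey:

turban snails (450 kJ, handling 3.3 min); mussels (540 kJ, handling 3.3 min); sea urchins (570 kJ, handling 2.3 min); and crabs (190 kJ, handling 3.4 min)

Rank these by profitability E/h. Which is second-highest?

Profitability E/h (kJ/min): turban snails = 450/3.3 = 136, mussels = 540/3.3 = 164, sea urchins = 570/2.3 = 248, crabs = 190/3.4 = 55.9.
Ranked: sea urchins > mussels > turban snails > crabs.

mussels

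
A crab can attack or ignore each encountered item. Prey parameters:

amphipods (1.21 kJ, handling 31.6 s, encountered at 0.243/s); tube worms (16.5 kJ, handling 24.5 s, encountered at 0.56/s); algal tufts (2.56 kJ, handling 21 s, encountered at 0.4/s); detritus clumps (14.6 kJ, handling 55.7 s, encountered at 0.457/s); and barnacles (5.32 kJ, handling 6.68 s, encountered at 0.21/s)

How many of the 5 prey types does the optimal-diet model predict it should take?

Profitabilities (E/h, kJ/s): barnacles 0.796, tube worms 0.673, detritus clumps 0.262, algal tufts 0.122, amphipods 0.0383. Add prey in this order while the next type's profitability exceeds the intake rate on those already taken.
Rate on top 1: 0.465. tube worms: 0.673 > 0.465 → include.
Rate on top 2: 0.6424. detritus clumps: 0.262 < 0.6424 → exclude; stop.
Optimal diet: barnacles, tube worms — 2 of 5 types.

2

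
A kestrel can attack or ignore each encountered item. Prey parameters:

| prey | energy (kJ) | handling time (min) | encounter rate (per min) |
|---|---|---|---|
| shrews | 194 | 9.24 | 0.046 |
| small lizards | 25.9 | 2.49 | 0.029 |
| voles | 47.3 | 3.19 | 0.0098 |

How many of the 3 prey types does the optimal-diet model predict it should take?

Rank by E/h (kJ/min): shrews 21, voles 14.8, small lizards 10.4. Include each in turn until the next type's E/h falls below the running intake rate.
Rate on top 1: 6.262. voles: 14.8 > 6.262 → include.
Rate on top 2: 6.446. small lizards: 10.4 > 6.446 → include.
Optimal diet: shrews, voles, small lizards — 3 of 3 types.

3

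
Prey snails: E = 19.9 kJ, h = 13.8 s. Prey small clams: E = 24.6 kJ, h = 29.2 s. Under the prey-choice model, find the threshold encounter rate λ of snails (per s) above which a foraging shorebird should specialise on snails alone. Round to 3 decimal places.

0.102 per s

Drop small clams once their profitability E₂/h₂ falls below the rate achievable on snails alone: E₂/h₂ = λE₁/(1 + λh₁).
Solve for λ: λE₁h₂ = E₂(1 + λh₁) → λ(E₁h₂ − E₂h₁) = E₂ → λ = E₂/(E₁h₂ − E₂h₁).
λ = 24.6/(19.9×29.2 − 24.6×13.8) = 24.6/241.6 = 0.1018 per s.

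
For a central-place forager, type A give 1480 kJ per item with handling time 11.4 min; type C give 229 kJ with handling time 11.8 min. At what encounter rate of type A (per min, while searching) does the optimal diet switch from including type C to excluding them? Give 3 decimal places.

0.015 per min

The zero-one rule: include type C iff E₂/h₂ > λE₁/(1+λh₁). Equality gives the switch point.
λE₁h₂ = E₂ + λE₂h₁ ⇒ λ = E₂/(E₁h₂ − E₂h₁) = 229/(1.746e+04 − 2611) = 0.01542 per min.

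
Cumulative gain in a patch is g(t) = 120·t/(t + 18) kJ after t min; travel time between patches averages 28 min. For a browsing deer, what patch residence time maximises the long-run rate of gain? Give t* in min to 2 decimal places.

By the marginal value theorem, leave when the instantaneous gain rate g'(t) equals the habitat-wide average g(t)/(T + t).
g'(t) = 120·18/(t + 18)². Setting 120·18/(t+18)² = 120t/[(t+18)(28+t)] gives 18(28+t) = t(t+18), so t² = 18×28 = 504.
t* = √504 = 22.45 min.

22.45 min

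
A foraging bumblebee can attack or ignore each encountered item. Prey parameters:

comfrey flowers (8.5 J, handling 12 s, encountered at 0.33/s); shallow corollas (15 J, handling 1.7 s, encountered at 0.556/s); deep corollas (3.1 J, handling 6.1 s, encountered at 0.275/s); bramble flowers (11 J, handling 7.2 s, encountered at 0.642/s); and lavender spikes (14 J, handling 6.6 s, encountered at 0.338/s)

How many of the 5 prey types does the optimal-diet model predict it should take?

1

E/h in descending order: shallow corollas 8.82, lavender spikes 2.12, bramble flowers 1.53, comfrey flowers 0.708, deep corollas 0.508 J/s. The optimal diet is the largest prefix of this list for which every included type satisfies E_i/h_i > R on the types above it.
Rate on top 1: 4.287. lavender spikes: 2.12 < 4.287 → exclude; stop.
Optimal diet: shallow corollas — 1 of 5 types.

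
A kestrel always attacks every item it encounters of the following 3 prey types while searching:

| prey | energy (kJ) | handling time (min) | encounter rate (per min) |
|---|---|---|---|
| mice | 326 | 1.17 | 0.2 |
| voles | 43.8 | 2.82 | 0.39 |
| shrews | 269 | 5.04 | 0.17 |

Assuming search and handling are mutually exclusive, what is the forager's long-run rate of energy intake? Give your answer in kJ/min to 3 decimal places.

40.122 kJ/min

Energy encountered per unit search time: 0.2×326 + 0.39×43.8 + 0.17×269 = 128 kJ/min.
Handling time per unit search time: 0.2×1.17 + 0.39×2.82 + 0.17×5.04 = 2.191.
Rate = 128/(1 + 2.191) = 40.12 kJ/min.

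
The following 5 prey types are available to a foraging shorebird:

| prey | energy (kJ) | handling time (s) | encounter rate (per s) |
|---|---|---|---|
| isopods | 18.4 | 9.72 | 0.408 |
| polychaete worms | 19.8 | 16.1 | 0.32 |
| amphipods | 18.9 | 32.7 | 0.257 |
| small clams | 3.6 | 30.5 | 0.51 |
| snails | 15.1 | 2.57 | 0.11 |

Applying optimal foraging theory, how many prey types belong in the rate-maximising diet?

2

Rank by E/h (kJ/s): snails 5.88, isopods 1.89, polychaete worms 1.23, amphipods 0.578, small clams 0.118. Include each in turn until the next type's E/h falls below the running intake rate.
Rate on top 1: 1.295. isopods: 1.89 > 1.295 → include.
Rate on top 2: 1.747. polychaete worms: 1.23 < 1.747 → exclude; stop.
Optimal diet: snails, isopods — 2 of 5 types.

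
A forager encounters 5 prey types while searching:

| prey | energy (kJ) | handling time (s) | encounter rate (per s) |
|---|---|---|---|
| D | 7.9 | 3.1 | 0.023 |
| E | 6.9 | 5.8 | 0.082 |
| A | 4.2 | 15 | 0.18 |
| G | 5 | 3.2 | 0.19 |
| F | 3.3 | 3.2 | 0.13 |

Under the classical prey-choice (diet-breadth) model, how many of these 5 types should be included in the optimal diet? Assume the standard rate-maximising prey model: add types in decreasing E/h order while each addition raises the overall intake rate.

Rank by E/h (kJ/s): D 2.55, G 1.56, E 1.19, F 1.03, A 0.28. Include each in turn until the next type's E/h falls below the running intake rate.
Rate on top 1: 0.1696. G: 1.56 > 0.1696 → include.
Rate on top 2: 0.6739. E: 1.19 > 0.6739 → include.
Rate on top 3: 0.7877. F: 1.03 > 0.7877 → include.
Rate on top 4: 0.8271. A: 0.28 < 0.8271 → exclude; stop.
Optimal diet: D, G, E, F — 4 of 5 types.

4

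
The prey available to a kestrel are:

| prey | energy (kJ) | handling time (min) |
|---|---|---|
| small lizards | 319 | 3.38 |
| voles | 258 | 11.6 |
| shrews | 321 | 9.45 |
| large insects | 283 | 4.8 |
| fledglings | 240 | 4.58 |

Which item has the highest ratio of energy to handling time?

small lizards

Profitability E/h (kJ/min): small lizards = 319/3.38 = 94.4, voles = 258/11.6 = 22.2, shrews = 321/9.45 = 34, large insects = 283/4.8 = 59, fledglings = 240/4.58 = 52.4.
Ranked: small lizards > large insects > fledglings > shrews > voles.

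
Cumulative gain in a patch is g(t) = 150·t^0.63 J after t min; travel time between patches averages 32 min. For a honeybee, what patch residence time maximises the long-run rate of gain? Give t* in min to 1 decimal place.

54.5 min

Maximise g(t)/(T+t): set derivative to zero → g'(t)(T+t) = g(t).
g'(t) = 0.63·150·t^-0.37. Setting 0.63·150·t^-0.37 = 150·t^0.63/(32+t) gives 0.63(32+t) = t, so 0.37·t = 0.63×32.
t* = 0.63×32/0.37 = 54.49 min.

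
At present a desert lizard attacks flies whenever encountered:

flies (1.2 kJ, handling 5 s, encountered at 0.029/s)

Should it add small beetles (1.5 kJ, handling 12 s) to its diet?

On flies alone, R = ΣλE/(1+Σλh) = 0.0348/1.145 = 0.03039 kJ/s.
small beetles: E/h = 1.5/12 = 0.125 kJ/s.
0.125 > 0.03039, so adding small beetles raises the average — include it.

Yes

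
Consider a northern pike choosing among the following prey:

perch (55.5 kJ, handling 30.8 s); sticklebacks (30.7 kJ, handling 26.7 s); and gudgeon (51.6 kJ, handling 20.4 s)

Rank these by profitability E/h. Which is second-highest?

perch

Profitability E/h (kJ/s): perch = 55.5/30.8 = 1.8, sticklebacks = 30.7/26.7 = 1.15, gudgeon = 51.6/20.4 = 2.53.
Ranked: gudgeon > perch > sticklebacks.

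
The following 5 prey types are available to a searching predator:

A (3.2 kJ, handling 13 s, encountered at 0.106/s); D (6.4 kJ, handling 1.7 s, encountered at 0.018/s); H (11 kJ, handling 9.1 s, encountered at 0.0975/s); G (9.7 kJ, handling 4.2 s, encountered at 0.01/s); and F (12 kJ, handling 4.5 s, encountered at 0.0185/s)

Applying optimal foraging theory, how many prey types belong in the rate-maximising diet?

4

E/h in descending order: D 3.76, F 2.67, G 2.31, H 1.21, A 0.246 kJ/s. The optimal diet is the largest prefix of this list for which every included type satisfies E_i/h_i > R on the types above it.
Rate on top 1: 0.1118. F: 2.67 > 0.1118 → include.
Rate on top 2: 0.3027. G: 2.31 > 0.3027 → include.
Rate on top 3: 0.3757. H: 1.21 > 0.3757 → include.
Rate on top 4: 0.7375. A: 0.246 < 0.7375 → exclude; stop.
Optimal diet: D, F, G, H — 4 of 5 types.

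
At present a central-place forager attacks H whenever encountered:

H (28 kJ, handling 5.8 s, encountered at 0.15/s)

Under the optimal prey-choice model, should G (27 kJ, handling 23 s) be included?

No

On H alone, R = ΣλE/(1+Σλh) = 4.2/1.87 = 2.246 kJ/s.
Profitability of G: 27/23 = 1.174 kJ/s.
1.174 < 2.246, so adding G would lower the average — exclude it.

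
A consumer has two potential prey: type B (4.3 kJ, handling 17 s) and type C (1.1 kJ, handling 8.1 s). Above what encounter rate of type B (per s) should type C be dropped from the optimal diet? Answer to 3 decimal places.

0.068 per s

The zero-one rule: include type C iff E₂/h₂ > λE₁/(1+λh₁). Equality gives the switch point.
λE₁h₂ = E₂ + λE₂h₁ ⇒ λ = E₂/(E₁h₂ − E₂h₁) = 1.1/(34.83 − 18.7) = 0.0682 per s.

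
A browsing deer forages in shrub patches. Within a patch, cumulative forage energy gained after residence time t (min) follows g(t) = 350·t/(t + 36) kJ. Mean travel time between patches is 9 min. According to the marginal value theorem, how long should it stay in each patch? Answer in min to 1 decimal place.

Maximise g(t)/(T+t): set derivative to zero → g'(t)(T+t) = g(t).
g'(t) = 350·36/(t + 36)². Setting 350·36/(t+36)² = 350t/[(t+36)(9+t)] gives 36(9+t) = t(t+36), so t² = 36×9 = 324.
t* = √324 = 18 min.

18.0 min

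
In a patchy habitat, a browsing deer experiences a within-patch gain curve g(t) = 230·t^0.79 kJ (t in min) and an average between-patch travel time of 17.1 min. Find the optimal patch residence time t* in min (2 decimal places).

By the marginal value theorem, leave when the instantaneous gain rate g'(t) equals the habitat-wide average g(t)/(T + t).
g'(t) = 0.79·230·t^-0.21. Setting 0.79·230·t^-0.21 = 230·t^0.79/(17.1+t) gives 0.79(17.1+t) = t, so 0.21·t = 0.79×17.1.
t* = 0.79×17.1/0.21 = 64.33 min.

64.33 min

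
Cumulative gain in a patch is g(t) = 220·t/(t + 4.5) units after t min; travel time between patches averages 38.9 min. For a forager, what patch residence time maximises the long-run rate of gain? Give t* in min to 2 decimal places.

13.23 min

Optimal t* satisfies g'(t*) = g(t*)/(T + t*).
g'(t) = 220·4.5/(t + 4.5)². Setting 220·4.5/(t+4.5)² = 220t/[(t+4.5)(38.9+t)] gives 4.5(38.9+t) = t(t+4.5), so t² = 4.5×38.9 = 175.
t* = √175 = 13.23 min.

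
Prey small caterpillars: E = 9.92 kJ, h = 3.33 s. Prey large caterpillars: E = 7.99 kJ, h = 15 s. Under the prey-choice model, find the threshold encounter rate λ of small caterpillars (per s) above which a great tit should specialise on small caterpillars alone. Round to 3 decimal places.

At the threshold, the rate on small caterpillars alone equals the profitability of large caterpillars: λ·9.92/(1 + λ·3.33) = 7.99/15 = 0.5327.
Rearranging, λ(9.92 − 0.5327×3.33) = 0.5327, so λ = 0.5327/8.146 = 0.06539 per s.

0.065 per s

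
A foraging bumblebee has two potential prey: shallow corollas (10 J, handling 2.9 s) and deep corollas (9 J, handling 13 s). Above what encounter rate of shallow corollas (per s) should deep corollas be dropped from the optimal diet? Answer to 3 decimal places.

At the threshold, the rate on shallow corollas alone equals the profitability of deep corollas: λ·10/(1 + λ·2.9) = 9/13 = 0.6923.
Rearranging, λ(10 − 0.6923×2.9) = 0.6923, so λ = 0.6923/7.992 = 0.08662 per s.

0.087 per s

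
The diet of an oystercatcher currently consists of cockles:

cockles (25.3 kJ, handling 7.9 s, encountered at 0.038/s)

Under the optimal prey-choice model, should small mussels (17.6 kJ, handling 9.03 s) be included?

Yes

Current rate: (0.038×25.3)/(1 + 0.038×7.9) = 0.7394 kJ/s.
Profitability of small mussels: 17.6/9.03 = 1.949 kJ/s.
Since 1.949 > R, including small mussels increases the long-run rate.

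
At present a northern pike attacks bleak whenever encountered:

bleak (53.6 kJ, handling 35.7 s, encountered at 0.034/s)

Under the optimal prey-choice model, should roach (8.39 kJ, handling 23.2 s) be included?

Intake rate on the current diet: R = (0.034×53.6) / (1 + 0.034×35.7) = 1.822/2.214 = 0.8232 kJ/s.
roach: E/h = 8.39/23.2 = 0.3616 kJ/s.
Since 0.3616 < R, time spent handling roach is better spent searching.

No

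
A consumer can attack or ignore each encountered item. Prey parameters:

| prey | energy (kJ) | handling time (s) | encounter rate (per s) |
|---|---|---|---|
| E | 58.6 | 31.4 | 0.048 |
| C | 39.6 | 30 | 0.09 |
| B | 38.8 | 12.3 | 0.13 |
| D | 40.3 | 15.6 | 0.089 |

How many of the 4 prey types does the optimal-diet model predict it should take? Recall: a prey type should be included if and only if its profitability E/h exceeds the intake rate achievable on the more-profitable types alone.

2

Rank by E/h (kJ/s): B 3.15, D 2.58, E 1.87, C 1.32. Include each in turn until the next type's E/h falls below the running intake rate.
Rate on top 1: 1.941. D: 2.58 > 1.941 → include.
Rate on top 2: 2.164. E: 1.87 < 2.164 → exclude; stop.
Optimal diet: B, D — 2 of 4 types.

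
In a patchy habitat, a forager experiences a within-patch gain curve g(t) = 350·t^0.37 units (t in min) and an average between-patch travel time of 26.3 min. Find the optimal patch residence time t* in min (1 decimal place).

15.4 min

Maximise g(t)/(T+t): set derivative to zero → g'(t)(T+t) = g(t).
g'(t) = 0.37·350·t^-0.63. Setting 0.37·350·t^-0.63 = 350·t^0.37/(26.3+t) gives 0.37(26.3+t) = t, so 0.63·t = 0.37×26.3.
t* = 0.37×26.3/0.63 = 15.45 min.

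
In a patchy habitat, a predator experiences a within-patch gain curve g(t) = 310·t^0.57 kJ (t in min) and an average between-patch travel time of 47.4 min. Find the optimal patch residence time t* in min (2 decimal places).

62.83 min

By the marginal value theorem, leave when the instantaneous gain rate g'(t) equals the habitat-wide average g(t)/(T + t).
g'(t) = 0.57·310·t^-0.43. Setting 0.57·310·t^-0.43 = 310·t^0.57/(47.4+t) gives 0.57(47.4+t) = t, so 0.43·t = 0.57×47.4.
t* = 0.57×47.4/0.43 = 62.83 min.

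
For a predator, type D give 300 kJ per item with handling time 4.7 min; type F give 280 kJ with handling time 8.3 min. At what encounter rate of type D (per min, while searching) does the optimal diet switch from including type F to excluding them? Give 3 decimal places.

0.239 per min

Drop type F once their profitability E₂/h₂ falls below the rate achievable on type D alone: E₂/h₂ = λE₁/(1 + λh₁).
Solve for λ: λE₁h₂ = E₂(1 + λh₁) → λ(E₁h₂ − E₂h₁) = E₂ → λ = E₂/(E₁h₂ − E₂h₁).
λ = 280/(300×8.3 − 280×4.7) = 280/1174 = 0.2385 per min.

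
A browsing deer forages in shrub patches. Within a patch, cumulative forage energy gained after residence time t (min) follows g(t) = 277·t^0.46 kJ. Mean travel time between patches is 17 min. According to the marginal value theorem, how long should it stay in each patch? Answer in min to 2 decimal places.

Optimal t* satisfies g'(t*) = g(t*)/(T + t*).
g'(t) = 0.46·277·t^-0.54. Setting 0.46·277·t^-0.54 = 277·t^0.46/(17+t) gives 0.46(17+t) = t, so 0.54·t = 0.46×17.
t* = 0.46×17/0.54 = 14.48 min.

14.48 min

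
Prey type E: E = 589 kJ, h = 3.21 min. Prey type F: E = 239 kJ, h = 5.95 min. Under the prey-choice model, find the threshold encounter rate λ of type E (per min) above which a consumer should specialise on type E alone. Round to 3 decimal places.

0.087 per min

At the threshold, the rate on type E alone equals the profitability of type F: λ·589/(1 + λ·3.21) = 239/5.95 = 40.17.
Rearranging, λ(589 − 40.17×3.21) = 40.17, so λ = 40.17/460.1 = 0.08731 per min.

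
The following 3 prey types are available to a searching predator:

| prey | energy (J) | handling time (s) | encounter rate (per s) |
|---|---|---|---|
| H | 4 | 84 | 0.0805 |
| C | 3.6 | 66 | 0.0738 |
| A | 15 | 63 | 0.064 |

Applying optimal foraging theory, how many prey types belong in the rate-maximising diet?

E/h in descending order: A 0.238, C 0.0545, H 0.0476 J/s. The optimal diet is the largest prefix of this list for which every included type satisfies E_i/h_i > R on the types above it.
Rate on top 1: 0.1908. C: 0.0545 < 0.1908 → exclude; stop.
Optimal diet: A — 1 of 3 types.

1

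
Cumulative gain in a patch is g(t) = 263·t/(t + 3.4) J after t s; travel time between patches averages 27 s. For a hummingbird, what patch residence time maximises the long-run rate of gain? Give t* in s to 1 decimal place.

9.6 s

By the marginal value theorem, leave when the instantaneous gain rate g'(t) equals the habitat-wide average g(t)/(T + t).
g'(t) = 263·3.4/(t + 3.4)². Setting 263·3.4/(t+3.4)² = 263t/[(t+3.4)(27+t)] gives 3.4(27+t) = t(t+3.4), so t² = 3.4×27 = 91.8.
t* = √91.8 = 9.581 s.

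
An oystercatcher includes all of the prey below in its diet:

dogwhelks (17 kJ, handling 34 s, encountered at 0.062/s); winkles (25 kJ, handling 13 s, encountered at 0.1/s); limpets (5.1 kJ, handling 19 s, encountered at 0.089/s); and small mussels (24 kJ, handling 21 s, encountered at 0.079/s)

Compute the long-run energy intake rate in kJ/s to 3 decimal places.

R = (0.062×17 + 0.1×25 + 0.089×5.1 + 0.079×24) / (1 + 0.062×34 + 0.1×13 + 0.089×19 + 0.079×21) = 5.904/7.758 = 0.761 kJ/s.

0.761 kJ/s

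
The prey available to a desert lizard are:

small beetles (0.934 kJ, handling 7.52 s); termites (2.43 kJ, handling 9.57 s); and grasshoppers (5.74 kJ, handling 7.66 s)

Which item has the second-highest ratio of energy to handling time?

termites

Profitability E/h (kJ/s): small beetles = 0.934/7.52 = 0.124, termites = 2.43/9.57 = 0.254, grasshoppers = 5.74/7.66 = 0.749.
Ranked: grasshoppers > termites > small beetles.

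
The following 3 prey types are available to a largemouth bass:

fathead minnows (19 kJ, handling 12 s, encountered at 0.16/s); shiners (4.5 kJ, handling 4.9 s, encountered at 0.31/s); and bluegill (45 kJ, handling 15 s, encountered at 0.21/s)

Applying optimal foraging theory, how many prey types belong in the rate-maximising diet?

Rank by E/h (kJ/s): bluegill 3, fathead minnows 1.58, shiners 0.918. Include each in turn until the next type's E/h falls below the running intake rate.
Rate on top 1: 2.277. fathead minnows: 1.58 < 2.277 → exclude; stop.
Optimal diet: bluegill — 1 of 3 types.

1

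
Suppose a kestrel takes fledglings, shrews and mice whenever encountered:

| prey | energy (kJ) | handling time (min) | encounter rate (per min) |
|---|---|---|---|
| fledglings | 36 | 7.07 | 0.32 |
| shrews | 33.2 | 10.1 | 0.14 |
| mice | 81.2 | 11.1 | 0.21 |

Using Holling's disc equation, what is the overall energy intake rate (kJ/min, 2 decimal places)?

Energy encountered per unit search time: 0.32×36 + 0.14×33.2 + 0.21×81.2 = 33.22 kJ/min.
Handling time per unit search time: 0.32×7.07 + 0.14×10.1 + 0.21×11.1 = 6.007.
Rate = 33.22/(1 + 6.007) = 4.741 kJ/min.

4.74 kJ/min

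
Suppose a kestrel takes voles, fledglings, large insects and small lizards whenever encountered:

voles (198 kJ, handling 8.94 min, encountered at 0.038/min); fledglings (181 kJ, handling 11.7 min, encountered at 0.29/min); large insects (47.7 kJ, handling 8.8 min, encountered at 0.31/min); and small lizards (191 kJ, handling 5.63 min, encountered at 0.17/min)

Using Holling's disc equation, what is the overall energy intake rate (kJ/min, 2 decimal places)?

Energy encountered per unit search time: 0.038×198 + 0.29×181 + 0.31×47.7 + 0.17×191 = 107.3 kJ/min.
Handling time per unit search time: 0.038×8.94 + 0.29×11.7 + 0.31×8.8 + 0.17×5.63 = 7.418.
Rate = 107.3/(1 + 7.418) = 12.74 kJ/min.

12.74 kJ/min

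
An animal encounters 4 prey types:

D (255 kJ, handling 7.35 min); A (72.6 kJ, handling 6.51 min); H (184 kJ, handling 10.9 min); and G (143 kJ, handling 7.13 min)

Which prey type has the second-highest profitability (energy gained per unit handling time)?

Profitability E/h (kJ/min): D = 255/7.35 = 34.7, A = 72.6/6.51 = 11.2, H = 184/10.9 = 16.9, G = 143/7.13 = 20.1.
Ranked: D > G > H > A.

G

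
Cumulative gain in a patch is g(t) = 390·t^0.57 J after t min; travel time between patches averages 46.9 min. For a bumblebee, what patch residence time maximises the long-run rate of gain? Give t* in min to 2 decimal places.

62.17 min

By the marginal value theorem, leave when the instantaneous gain rate g'(t) equals the habitat-wide average g(t)/(T + t).
g'(t) = 0.57·390·t^-0.43. Setting 0.57·390·t^-0.43 = 390·t^0.57/(46.9+t) gives 0.57(46.9+t) = t, so 0.43·t = 0.57×46.9.
t* = 0.57×46.9/0.43 = 62.17 min.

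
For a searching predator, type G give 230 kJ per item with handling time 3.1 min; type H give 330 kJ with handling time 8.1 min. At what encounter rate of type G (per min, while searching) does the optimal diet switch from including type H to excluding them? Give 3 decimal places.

0.393 per min

The zero-one rule: include type H iff E₂/h₂ > λE₁/(1+λh₁). Equality gives the switch point.
λE₁h₂ = E₂ + λE₂h₁ ⇒ λ = E₂/(E₁h₂ − E₂h₁) = 330/(1863 − 1023) = 0.3929 per min.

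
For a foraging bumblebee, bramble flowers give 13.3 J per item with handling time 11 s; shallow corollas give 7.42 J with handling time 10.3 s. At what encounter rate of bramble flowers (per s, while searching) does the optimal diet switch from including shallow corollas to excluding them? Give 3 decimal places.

0.134 per s

Drop shallow corollas once their profitability E₂/h₂ falls below the rate achievable on bramble flowers alone: E₂/h₂ = λE₁/(1 + λh₁).
Solve for λ: λE₁h₂ = E₂(1 + λh₁) → λ(E₁h₂ − E₂h₁) = E₂ → λ = E₂/(E₁h₂ − E₂h₁).
λ = 7.42/(13.3×10.3 − 7.42×11) = 7.42/55.37 = 0.134 per s.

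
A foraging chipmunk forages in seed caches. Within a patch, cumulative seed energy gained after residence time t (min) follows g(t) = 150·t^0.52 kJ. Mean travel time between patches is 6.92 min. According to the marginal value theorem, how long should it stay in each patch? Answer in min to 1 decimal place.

7.5 min

Maximise g(t)/(T+t): set derivative to zero → g'(t)(T+t) = g(t).
g'(t) = 0.52·150·t^-0.48. Setting 0.52·150·t^-0.48 = 150·t^0.52/(6.92+t) gives 0.52(6.92+t) = t, so 0.48·t = 0.52×6.92.
t* = 0.52×6.92/0.48 = 7.497 min.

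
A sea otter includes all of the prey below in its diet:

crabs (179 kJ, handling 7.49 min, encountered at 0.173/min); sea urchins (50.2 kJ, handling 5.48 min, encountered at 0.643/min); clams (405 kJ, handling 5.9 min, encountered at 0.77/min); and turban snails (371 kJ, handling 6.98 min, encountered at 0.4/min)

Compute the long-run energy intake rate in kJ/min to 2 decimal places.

Energy encountered per unit search time: 0.173×179 + 0.643×50.2 + 0.77×405 + 0.4×371 = 523.5 kJ/min.
Handling time per unit search time: 0.173×7.49 + 0.643×5.48 + 0.77×5.9 + 0.4×6.98 = 12.15.
Rate = 523.5/(1 + 12.15) = 39.8 kJ/min.

39.80 kJ/min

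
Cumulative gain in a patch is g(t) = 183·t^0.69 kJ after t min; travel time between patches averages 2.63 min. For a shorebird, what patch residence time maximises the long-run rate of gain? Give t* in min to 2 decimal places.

Optimal t* satisfies g'(t*) = g(t*)/(T + t*).
g'(t) = 0.69·183·t^-0.31. Setting 0.69·183·t^-0.31 = 183·t^0.69/(2.63+t) gives 0.69(2.63+t) = t, so 0.31·t = 0.69×2.63.
t* = 0.69×2.63/0.31 = 5.854 min.

5.85 min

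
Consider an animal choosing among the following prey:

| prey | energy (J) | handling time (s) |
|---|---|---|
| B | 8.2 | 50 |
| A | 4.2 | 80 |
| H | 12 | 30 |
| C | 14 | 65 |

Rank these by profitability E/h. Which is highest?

H

In descending order of E/h:
H: 12/30 = 0.4 J/s
C: 14/65 = 0.215 J/s
B: 8.2/50 = 0.164 J/s
A: 4.2/80 = 0.0525 J/s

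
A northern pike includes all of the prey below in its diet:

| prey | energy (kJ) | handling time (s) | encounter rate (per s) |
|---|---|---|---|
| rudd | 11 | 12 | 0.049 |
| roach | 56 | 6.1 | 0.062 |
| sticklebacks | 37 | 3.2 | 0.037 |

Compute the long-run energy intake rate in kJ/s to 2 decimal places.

2.58 kJ/s

R = (0.049×11 + 0.062×56 + 0.037×37) / (1 + 0.049×12 + 0.062×6.1 + 0.037×3.2) = 5.38/2.085 = 2.581 kJ/s.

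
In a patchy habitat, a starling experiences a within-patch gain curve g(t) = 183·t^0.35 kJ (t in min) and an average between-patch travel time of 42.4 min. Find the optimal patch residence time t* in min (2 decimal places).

Optimal t* satisfies g'(t*) = g(t*)/(T + t*).
g'(t) = 0.35·183·t^-0.65. Setting 0.35·183·t^-0.65 = 183·t^0.35/(42.4+t) gives 0.35(42.4+t) = t, so 0.65·t = 0.35×42.4.
t* = 0.35×42.4/0.65 = 22.83 min.

22.83 min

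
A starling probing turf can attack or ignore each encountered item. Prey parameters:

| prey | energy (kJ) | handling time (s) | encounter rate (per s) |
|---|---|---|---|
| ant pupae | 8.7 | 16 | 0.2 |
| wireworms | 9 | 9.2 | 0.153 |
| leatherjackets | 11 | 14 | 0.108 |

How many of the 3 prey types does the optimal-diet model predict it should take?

Rank by E/h (kJ/s): wireworms 0.978, leatherjackets 0.786, ant pupae 0.544. Include each in turn until the next type's E/h falls below the running intake rate.
Rate on top 1: 0.5719. leatherjackets: 0.786 > 0.5719 → include.
Rate on top 2: 0.6544. ant pupae: 0.544 < 0.6544 → exclude; stop.
Optimal diet: wireworms, leatherjackets — 2 of 3 types.

2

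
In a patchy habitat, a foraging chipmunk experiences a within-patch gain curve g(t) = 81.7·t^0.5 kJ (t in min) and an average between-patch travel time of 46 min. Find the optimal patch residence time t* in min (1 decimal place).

Optimal t* satisfies g'(t*) = g(t*)/(T + t*).
g'(t) = 0.5·81.7·t^-0.5. Setting 0.5·81.7·t^-0.5 = 81.7·t^0.5/(46+t) gives 0.5(46+t) = t, so 0.50·t = 0.5×46.
t* = 0.5×46/0.50 = 46 min.

46.0 min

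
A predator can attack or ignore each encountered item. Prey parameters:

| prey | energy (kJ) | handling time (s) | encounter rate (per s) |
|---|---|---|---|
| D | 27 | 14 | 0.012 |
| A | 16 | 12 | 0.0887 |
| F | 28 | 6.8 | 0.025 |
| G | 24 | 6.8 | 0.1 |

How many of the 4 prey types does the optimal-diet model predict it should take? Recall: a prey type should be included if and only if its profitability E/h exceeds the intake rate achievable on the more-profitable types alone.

3

E/h in descending order: F 4.12, G 3.53, D 1.93, A 1.33 kJ/s. The optimal diet is the largest prefix of this list for which every included type satisfies E_i/h_i > R on the types above it.
Rate on top 1: 0.5983. G: 3.53 > 0.5983 → include.
Rate on top 2: 1.676. D: 1.93 > 1.676 → include.
Rate on top 3: 1.697. A: 1.33 < 1.697 → exclude; stop.
Optimal diet: F, G, D — 3 of 4 types.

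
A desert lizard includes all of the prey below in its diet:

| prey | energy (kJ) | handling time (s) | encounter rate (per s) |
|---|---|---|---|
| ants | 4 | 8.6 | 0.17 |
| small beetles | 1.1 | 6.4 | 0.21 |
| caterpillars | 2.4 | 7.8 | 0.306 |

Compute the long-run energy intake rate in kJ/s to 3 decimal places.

0.266 kJ/s

R = Σλ_iE_i / (1 + Σλ_ih_i)
Numerator: 0.17×4 + 0.21×1.1 + 0.306×2.4 = 1.645
Denominator: 1 + 0.17×8.6 + 0.21×6.4 + 0.306×7.8 = 6.193
R = 1.645/6.193 = 0.2657 kJ/s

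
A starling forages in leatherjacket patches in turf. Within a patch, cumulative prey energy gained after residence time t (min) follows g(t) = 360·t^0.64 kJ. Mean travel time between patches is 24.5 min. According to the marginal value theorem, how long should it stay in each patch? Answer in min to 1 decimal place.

43.6 min

Maximise g(t)/(T+t): set derivative to zero → g'(t)(T+t) = g(t).
g'(t) = 0.64·360·t^-0.36. Setting 0.64·360·t^-0.36 = 360·t^0.64/(24.5+t) gives 0.64(24.5+t) = t, so 0.36·t = 0.64×24.5.
t* = 0.64×24.5/0.36 = 43.56 min.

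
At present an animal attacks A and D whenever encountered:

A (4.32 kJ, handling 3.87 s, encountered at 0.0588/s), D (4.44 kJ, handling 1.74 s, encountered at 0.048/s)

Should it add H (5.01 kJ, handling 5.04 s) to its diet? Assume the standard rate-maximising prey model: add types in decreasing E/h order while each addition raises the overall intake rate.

Yes

Current rate: (0.0588×4.32 + 0.048×4.44)/(1 + 0.0588×3.87 + 0.048×1.74) = 0.3563 kJ/s.
Profitability of H: 5.01/5.04 = 0.994 kJ/s.
Since 0.994 > R, including H increases the long-run rate.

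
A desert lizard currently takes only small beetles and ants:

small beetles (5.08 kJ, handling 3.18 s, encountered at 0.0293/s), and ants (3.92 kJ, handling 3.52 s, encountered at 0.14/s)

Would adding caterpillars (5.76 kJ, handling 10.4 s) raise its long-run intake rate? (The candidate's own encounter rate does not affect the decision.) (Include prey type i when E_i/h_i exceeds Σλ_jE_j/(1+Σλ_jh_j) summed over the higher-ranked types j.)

Intake rate on the current diet: R = (0.0293×5.08 + 0.14×3.92) / (1 + 0.0293×3.18 + 0.14×3.52) = 0.6976/1.586 = 0.4399 kJ/s.
caterpillars: E/h = 5.76/10.4 = 0.5538 kJ/s.
0.5538 > 0.4399, so adding caterpillars raises the average — include it.

Yes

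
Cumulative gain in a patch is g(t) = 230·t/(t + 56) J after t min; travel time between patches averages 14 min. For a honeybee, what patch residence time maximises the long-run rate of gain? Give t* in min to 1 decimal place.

28.0 min

By the marginal value theorem, leave when the instantaneous gain rate g'(t) equals the habitat-wide average g(t)/(T + t).
g'(t) = 230·56/(t + 56)². Setting 230·56/(t+56)² = 230t/[(t+56)(14+t)] gives 56(14+t) = t(t+56), so t² = 56×14 = 784.
t* = √784 = 28 min.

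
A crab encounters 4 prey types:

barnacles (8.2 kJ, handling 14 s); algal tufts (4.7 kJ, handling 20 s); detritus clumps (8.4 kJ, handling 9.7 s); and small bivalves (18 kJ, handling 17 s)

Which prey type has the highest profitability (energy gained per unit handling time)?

In descending order of E/h:
small bivalves: 18/17 = 1.06 kJ/s
detritus clumps: 8.4/9.7 = 0.866 kJ/s
barnacles: 8.2/14 = 0.586 kJ/s
algal tufts: 4.7/20 = 0.235 kJ/s

small bivalves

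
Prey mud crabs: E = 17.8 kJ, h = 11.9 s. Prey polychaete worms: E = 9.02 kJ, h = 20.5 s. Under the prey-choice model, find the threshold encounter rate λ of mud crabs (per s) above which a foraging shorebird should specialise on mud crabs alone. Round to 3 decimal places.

At the threshold, the rate on mud crabs alone equals the profitability of polychaete worms: λ·17.8/(1 + λ·11.9) = 9.02/20.5 = 0.44.
Rearranging, λ(17.8 − 0.44×11.9) = 0.44, so λ = 0.44/12.56 = 0.03502 per s.

0.035 per s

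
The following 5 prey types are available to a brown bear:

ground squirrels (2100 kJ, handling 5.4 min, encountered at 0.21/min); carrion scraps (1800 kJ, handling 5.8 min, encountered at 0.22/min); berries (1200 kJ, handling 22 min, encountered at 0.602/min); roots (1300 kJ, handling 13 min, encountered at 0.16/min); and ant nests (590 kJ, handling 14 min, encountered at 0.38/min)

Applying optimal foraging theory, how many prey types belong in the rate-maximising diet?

2

Profitabilities (E/h, kJ/min): ground squirrels 389, carrion scraps 310, roots 100, berries 54.5, ant nests 42.1. Add prey in this order while the next type's profitability exceeds the intake rate on those already taken.
Rate on top 1: 206.7. carrion scraps: 310 > 206.7 → include.
Rate on top 2: 245.5. roots: 100 < 245.5 → exclude; stop.
Optimal diet: ground squirrels, carrion scraps — 2 of 5 types.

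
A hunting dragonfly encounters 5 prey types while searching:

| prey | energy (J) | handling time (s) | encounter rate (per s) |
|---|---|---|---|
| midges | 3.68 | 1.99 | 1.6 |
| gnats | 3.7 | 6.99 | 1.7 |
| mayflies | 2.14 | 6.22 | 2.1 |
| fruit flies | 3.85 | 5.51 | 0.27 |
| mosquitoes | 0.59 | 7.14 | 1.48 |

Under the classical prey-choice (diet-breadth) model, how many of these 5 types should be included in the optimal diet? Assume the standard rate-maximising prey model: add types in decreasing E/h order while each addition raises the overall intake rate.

Rank by E/h (J/s): midges 1.85, fruit flies 0.699, gnats 0.529, mayflies 0.344, mosquitoes 0.0826. Include each in turn until the next type's E/h falls below the running intake rate.
Rate on top 1: 1.407. fruit flies: 0.699 < 1.407 → exclude; stop.
Optimal diet: midges — 1 of 5 types.

1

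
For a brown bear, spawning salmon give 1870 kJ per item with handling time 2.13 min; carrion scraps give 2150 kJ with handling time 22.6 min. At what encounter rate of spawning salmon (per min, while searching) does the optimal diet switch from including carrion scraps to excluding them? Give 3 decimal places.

0.057 per min

The zero-one rule: include carrion scraps iff E₂/h₂ > λE₁/(1+λh₁). Equality gives the switch point.
λE₁h₂ = E₂ + λE₂h₁ ⇒ λ = E₂/(E₁h₂ − E₂h₁) = 2150/(4.226e+04 − 4580) = 0.05706 per min.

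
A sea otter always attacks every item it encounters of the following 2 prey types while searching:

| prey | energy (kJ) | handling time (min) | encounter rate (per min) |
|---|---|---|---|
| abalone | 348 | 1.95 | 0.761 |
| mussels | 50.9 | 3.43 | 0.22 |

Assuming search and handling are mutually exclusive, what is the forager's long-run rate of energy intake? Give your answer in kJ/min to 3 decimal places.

85.231 kJ/min

R = Σλ_iE_i / (1 + Σλ_ih_i)
Numerator: 0.761×348 + 0.22×50.9 = 276
Denominator: 1 + 0.761×1.95 + 0.22×3.43 = 3.239
R = 276/3.239 = 85.23 kJ/min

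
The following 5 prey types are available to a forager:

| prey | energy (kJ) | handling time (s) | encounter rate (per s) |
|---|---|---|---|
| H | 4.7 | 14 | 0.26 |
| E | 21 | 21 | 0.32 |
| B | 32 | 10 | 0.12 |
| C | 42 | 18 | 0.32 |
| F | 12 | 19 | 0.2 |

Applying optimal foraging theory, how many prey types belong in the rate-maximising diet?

Profitabilities (E/h, kJ/s): B 3.2, C 2.33, E 1, F 0.632, H 0.336. Add prey in this order while the next type's profitability exceeds the intake rate on those already taken.
Rate on top 1: 1.745. C: 2.33 > 1.745 → include.
Rate on top 2: 2.171. E: 1 < 2.171 → exclude; stop.
Optimal diet: B, C — 2 of 5 types.

2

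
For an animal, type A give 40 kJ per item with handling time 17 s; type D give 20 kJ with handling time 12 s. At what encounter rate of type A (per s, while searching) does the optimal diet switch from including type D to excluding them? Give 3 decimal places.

0.143 per s

At the threshold, the rate on type A alone equals the profitability of type D: λ·40/(1 + λ·17) = 20/12 = 1.667.
Rearranging, λ(40 − 1.667×17) = 1.667, so λ = 1.667/11.67 = 0.1429 per s.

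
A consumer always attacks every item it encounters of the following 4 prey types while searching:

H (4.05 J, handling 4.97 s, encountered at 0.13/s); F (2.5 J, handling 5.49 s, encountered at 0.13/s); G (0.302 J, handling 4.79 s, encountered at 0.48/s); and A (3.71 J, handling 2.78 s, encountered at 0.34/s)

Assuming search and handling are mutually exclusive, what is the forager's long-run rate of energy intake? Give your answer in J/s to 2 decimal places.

Energy encountered per unit search time: 0.13×4.05 + 0.13×2.5 + 0.48×0.302 + 0.34×3.71 = 2.258 J/s.
Handling time per unit search time: 0.13×4.97 + 0.13×5.49 + 0.48×4.79 + 0.34×2.78 = 4.604.
Rate = 2.258/(1 + 4.604) = 0.4029 J/s.

0.40 J/s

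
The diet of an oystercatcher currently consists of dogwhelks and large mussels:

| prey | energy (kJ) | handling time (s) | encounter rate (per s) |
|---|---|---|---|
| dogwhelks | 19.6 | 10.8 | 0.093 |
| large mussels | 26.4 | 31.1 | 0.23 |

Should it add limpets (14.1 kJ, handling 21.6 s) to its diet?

No

Current rate: (0.093×19.6 + 0.23×26.4)/(1 + 0.093×10.8 + 0.23×31.1) = 0.8621 kJ/s.
limpets: E/h = 14.1/21.6 = 0.6528 kJ/s.
0.6528 < 0.8621, so adding limpets would lower the average — exclude it.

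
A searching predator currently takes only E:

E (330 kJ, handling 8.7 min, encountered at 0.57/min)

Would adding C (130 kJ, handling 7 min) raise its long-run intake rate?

No

Current rate: (0.57×330)/(1 + 0.57×8.7) = 31.57 kJ/min.
Profitability of C: 130/7 = 18.57 kJ/min.
Since 18.57 < R, time spent handling C is better spent searching.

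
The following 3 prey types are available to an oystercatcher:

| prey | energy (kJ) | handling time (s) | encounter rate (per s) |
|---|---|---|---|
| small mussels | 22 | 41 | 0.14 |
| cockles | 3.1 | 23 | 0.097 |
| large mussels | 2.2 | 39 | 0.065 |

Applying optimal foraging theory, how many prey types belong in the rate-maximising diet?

Profitabilities (E/h, kJ/s): small mussels 0.537, cockles 0.135, large mussels 0.0564. Add prey in this order while the next type's profitability exceeds the intake rate on those already taken.
Rate on top 1: 0.457. cockles: 0.135 < 0.457 → exclude; stop.
Optimal diet: small mussels — 1 of 3 types.

1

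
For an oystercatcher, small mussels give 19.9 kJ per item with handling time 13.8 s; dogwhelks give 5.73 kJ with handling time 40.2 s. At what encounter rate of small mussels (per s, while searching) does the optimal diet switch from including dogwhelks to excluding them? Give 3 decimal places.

At the threshold, the rate on small mussels alone equals the profitability of dogwhelks: λ·19.9/(1 + λ·13.8) = 5.73/40.2 = 0.1425.
Rearranging, λ(19.9 − 0.1425×13.8) = 0.1425, so λ = 0.1425/17.93 = 0.007948 per s.

0.008 per s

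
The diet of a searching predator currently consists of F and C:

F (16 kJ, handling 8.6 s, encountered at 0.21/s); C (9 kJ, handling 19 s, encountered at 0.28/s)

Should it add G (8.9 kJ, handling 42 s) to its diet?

Intake rate on the current diet: R = (0.21×16 + 0.28×9) / (1 + 0.21×8.6 + 0.28×19) = 5.88/8.126 = 0.7236 kJ/s.
Profitability of G: 8.9/42 = 0.2119 kJ/s.
0.2119 < 0.7236, so adding G would lower the average — exclude it.

No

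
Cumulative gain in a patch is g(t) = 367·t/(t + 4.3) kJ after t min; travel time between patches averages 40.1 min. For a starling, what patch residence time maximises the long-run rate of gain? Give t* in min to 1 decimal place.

13.1 min

Optimal t* satisfies g'(t*) = g(t*)/(T + t*).
g'(t) = 367·4.3/(t + 4.3)². Setting 367·4.3/(t+4.3)² = 367t/[(t+4.3)(40.1+t)] gives 4.3(40.1+t) = t(t+4.3), so t² = 4.3×40.1 = 172.4.
t* = √172.4 = 13.13 min.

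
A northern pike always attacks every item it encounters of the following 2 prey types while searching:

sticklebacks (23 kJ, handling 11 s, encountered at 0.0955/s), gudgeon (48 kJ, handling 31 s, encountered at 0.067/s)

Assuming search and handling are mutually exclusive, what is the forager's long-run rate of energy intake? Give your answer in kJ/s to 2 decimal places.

R = Σλ_iE_i / (1 + Σλ_ih_i)
Numerator: 0.0955×23 + 0.067×48 = 5.412
Denominator: 1 + 0.0955×11 + 0.067×31 = 4.127
R = 5.412/4.127 = 1.311 kJ/s

1.31 kJ/s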